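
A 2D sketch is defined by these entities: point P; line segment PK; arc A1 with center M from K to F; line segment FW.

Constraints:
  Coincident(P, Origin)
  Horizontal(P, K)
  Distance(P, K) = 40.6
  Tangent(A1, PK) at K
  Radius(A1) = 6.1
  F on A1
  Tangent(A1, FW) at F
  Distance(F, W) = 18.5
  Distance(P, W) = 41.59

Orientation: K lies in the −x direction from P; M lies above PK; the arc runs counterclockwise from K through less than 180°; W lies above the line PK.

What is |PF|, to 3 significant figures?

35.0

Checks: |MF| = 6.100 ✓; ∠(MF, FW) = 90.00° ✓; |FW| = 18.50 ✓; |PW| = 41.59 ✓.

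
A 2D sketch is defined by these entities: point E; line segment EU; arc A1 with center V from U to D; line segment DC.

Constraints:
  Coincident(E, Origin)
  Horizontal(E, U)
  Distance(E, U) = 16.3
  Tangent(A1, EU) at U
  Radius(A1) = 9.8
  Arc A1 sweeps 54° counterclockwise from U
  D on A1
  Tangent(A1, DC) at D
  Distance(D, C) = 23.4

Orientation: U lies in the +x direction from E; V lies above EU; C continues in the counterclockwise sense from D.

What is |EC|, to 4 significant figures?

44.39

E is at the origin; EU is horizontal with |EU| = 16.3 and U on the +x side, so U = (16.30, 0.000). The tangent condition forces VU to be normal to EU, so V = U + (0, 9.8) = (16.30, 9.800). On A1, U sits at bearing -90° from V; a 54° counterclockwise sweep puts D at bearing -36°, so D = V + 9.8·(cos -36°, sin -36°) = (24.23, 4.040). A1 meets DC tangentially, so VD is at right angles to DC, so DC runs along (−sin -36°, cos -36°); with |DC| = 23.4, C = (37.98, 22.97). Then |EC| = |C − E| = 44.39.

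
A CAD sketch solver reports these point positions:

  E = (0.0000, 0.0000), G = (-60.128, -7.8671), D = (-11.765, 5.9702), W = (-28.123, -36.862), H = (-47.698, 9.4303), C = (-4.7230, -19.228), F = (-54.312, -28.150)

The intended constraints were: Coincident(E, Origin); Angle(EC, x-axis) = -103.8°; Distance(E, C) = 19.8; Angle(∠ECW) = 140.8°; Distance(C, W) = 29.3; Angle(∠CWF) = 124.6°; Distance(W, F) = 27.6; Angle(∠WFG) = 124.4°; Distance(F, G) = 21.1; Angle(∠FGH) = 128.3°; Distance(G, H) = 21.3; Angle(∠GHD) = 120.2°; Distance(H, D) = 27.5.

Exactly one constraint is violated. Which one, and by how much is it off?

Distance(H, D) = 27.5 — off by 8.60.

E = (0.00, 0.00) ✓; EC at -103.8° ✓; |EC| = 19.80 ✓; ∠ECW = 140.8° ✓; |CW| = 29.30 ✓; ∠CWF = 124.6° ✓; |WF| = 27.60 ✓; ∠WFG = 124.4° ✓; |FG| = 21.10 ✓; ∠FGH = 128.3° ✓; |GH| = 21.30 ✓; ∠GHD = 120.2° ✓; |HD| = 36.10 ✗.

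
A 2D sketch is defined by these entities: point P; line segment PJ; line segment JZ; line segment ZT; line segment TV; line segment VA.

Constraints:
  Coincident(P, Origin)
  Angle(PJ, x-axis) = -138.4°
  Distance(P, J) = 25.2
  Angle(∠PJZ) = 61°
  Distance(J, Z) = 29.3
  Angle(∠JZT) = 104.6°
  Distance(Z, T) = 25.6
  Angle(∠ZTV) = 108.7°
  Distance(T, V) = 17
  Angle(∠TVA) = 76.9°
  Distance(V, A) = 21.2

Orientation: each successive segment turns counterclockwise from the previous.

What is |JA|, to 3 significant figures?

20.1

∠ZTV = 108.7° gives TV at 127° from the x-axis; with |TV| = 17.0, V = (12.8, 8.28). ∠TVA = 76.9° gives VA at -130° from the x-axis; with |VA| = 21.2, A = (-0.708, -8.05). Then |JA| = |A − J| = 20.1.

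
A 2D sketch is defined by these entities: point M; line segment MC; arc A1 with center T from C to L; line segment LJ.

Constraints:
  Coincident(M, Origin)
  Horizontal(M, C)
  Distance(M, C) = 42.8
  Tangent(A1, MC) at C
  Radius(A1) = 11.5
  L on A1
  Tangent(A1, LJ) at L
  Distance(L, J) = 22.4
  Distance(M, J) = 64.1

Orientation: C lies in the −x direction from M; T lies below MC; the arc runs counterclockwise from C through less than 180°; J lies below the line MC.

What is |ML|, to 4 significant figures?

55.49

Checks: |TL| = 11.50 ✓; ∠(TL, LJ) = 90.00° ✓; |LJ| = 22.40 ✓; |MJ| = 64.10 ✓.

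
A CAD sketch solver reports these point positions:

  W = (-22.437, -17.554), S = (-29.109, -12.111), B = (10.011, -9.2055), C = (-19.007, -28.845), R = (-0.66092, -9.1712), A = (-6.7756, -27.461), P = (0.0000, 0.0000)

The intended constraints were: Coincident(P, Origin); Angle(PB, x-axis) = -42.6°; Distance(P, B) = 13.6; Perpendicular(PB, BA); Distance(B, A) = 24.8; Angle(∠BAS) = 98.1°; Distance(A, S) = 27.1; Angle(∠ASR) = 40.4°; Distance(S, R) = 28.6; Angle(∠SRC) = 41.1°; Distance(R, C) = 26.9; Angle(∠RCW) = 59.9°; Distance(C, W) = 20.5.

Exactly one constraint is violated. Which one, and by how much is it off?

Distance(C, W) = 20.5 — off by 8.70.

P = (0.00, 0.00) ✓; PB at -42.60° ✓; |PB| = 13.60 ✓; ∠(PB, BA) = 90.00° ✓; |BA| = 24.80 ✓; ∠BAS = 98.10° ✓; |AS| = 27.10 ✓; ∠ASR = 40.40° ✓; |SR| = 28.60 ✓; ∠SRC = 41.10° ✓; |RC| = 26.90 ✓; ∠RCW = 59.90° ✓; |CW| = 11.80 ✗.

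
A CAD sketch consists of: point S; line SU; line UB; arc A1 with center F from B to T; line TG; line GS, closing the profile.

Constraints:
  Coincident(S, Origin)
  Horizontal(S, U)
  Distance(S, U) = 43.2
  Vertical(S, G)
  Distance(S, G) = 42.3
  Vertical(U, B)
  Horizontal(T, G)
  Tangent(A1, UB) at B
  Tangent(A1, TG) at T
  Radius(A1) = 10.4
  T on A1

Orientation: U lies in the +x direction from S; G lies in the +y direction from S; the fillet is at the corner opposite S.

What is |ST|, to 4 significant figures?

53.53

S is at the origin; S and U share the same y with |SU| = 43.2 and U on the +x side, so U = (43.20, 0.000). S and G share the same x with |SG| = 42.3 and G on the +y side, so G = (0.000, 42.30). The virtual corner opposite S is at (43.20, 42.30). A1 meets UB tangentially, so FB is at right angles to UB and since A1 is tangent to TG there, FT ⟂ TG, with radius 10.4, so the center F sits 10.4 in from both sides at F = (32.80, 31.90). That places the tangent points at B = (43.20, 31.90) on UB and T = (32.80, 42.30) on TG. Then |ST| = |T − S| = 53.53.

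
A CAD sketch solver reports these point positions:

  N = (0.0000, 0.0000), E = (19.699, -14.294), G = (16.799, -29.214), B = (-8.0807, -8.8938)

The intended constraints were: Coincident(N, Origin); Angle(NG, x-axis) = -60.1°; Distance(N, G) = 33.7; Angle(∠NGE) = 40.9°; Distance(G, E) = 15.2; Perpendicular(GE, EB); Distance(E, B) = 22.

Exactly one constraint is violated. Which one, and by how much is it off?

Distance(E, B) = 22 — off by 6.30.

N = (0.00, 0.00) ✓; NG at -60.10° ✓; |NG| = 33.70 ✓; ∠NGE = 40.90° ✓; |GE| = 15.20 ✓; ∠(GE, EB) = 90.00° ✓; |EB| = 28.30 ✗.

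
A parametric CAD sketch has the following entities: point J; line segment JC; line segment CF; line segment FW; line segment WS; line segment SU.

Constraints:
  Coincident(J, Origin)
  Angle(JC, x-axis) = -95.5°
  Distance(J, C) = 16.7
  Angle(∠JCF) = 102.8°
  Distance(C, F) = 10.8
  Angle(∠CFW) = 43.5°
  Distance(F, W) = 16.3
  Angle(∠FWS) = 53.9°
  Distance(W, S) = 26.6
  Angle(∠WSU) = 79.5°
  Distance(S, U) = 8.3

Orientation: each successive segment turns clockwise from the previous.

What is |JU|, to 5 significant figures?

31.898

J is at the origin; JC runs at -95.5° with length 16.7, so C = (-1.6006, -16.623). ∠JCF = 102.8° gives CF at -172.70° from the x-axis; with |CF| = 10.8, F = (-12.313, -17.995). ∠CFW = 43.5° gives FW at 50.800° from the x-axis; with |FW| = 16.3, W = (-2.0110, -5.3638). ∠FWS = 53.9° gives WS at -75.300° from the x-axis; with |WS| = 26.6, S = (4.7390, -31.093). ∠WSU = 79.5° gives SU at -175.80° from the x-axis; with |SU| = 8.3, U = (-3.5388, -31.701). Then |JU| = |U − J| = 31.898.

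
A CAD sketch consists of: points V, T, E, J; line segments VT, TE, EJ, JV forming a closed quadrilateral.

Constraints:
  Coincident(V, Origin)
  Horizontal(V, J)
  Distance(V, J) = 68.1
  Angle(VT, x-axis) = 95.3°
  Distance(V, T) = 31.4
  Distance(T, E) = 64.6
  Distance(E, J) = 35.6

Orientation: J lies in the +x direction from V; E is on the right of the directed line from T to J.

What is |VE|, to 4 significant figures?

42.31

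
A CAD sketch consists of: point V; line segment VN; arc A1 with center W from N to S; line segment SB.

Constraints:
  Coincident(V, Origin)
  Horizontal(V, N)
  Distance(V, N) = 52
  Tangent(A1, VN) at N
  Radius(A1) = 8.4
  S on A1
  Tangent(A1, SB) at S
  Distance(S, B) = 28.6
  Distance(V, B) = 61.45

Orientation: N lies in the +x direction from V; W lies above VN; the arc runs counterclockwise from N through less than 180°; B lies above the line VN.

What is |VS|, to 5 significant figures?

60.849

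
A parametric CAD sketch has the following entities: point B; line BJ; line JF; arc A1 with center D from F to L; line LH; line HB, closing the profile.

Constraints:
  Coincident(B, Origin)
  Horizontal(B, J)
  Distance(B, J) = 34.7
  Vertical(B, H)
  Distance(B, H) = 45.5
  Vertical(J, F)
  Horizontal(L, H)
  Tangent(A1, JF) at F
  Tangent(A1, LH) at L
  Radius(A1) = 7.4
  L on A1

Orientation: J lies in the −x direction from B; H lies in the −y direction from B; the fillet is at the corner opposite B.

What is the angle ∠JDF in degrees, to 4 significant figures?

79.01°

B is at the origin; B and J share the same y with |BJ| = 34.7 and J on the −x side, so J = (-34.70, 0.000). B and H share the same x with |BH| = 45.5 and H on the −y side, so H = (0.000, -45.50). The virtual corner opposite B is at (-34.70, -45.50). A1 meets JF tangentially, so DF is at right angles to JF and A1 meets LH tangentially, so DL is at right angles to LH, with radius 7.4, so the center D sits 7.4 in from both sides at D = (-27.30, -38.10). That places the tangent points at F = (-34.70, -38.10) on JF and L = (-27.30, -45.50) on LH. Then cos ∠JDF = DJ·DF / (|DJ||DF|), giving 79.01°.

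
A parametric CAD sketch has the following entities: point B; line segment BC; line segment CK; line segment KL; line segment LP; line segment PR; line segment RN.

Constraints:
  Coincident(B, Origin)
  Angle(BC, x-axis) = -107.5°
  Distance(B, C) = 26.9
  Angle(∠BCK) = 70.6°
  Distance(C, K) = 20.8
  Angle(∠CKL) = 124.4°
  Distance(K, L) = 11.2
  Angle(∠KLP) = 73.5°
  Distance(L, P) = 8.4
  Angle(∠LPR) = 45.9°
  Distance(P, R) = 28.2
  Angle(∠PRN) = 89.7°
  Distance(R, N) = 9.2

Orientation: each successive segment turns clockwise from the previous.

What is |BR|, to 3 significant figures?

45.0

∠KLP = 73.5° gives LP at -19.0° from the x-axis; with |LP| = 8.4, P = (-16.3, -4.71). ∠LPR = 45.9° gives PR at -153° from the x-axis; with |PR| = 28.2, R = (-41.4, -17.5). Then |BR| = |R − B| = 45.0.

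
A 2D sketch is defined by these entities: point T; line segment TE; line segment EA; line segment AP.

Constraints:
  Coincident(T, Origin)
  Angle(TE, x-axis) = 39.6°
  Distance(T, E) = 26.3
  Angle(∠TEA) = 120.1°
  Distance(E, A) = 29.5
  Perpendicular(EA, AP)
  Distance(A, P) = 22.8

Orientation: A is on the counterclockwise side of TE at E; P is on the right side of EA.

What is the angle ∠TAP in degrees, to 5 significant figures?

118.06°

∠TEA = 120.1°, so EA runs at 39.6° + (180° − 120.1°) = 99.500° from the x-axis; with |EA| = 29.5, A = E + 29.5·(cos 99.500°, sin 99.500°) = (15.396, 45.860). EA is perpendicular to AP; with |AP| = 22.8 on the right of EA, P = A + 22.8·(0.98629, 0.16505) = (37.883, 49.623). Then cos ∠TAP = AT·AP / (|AT||AP|), giving 118.06°.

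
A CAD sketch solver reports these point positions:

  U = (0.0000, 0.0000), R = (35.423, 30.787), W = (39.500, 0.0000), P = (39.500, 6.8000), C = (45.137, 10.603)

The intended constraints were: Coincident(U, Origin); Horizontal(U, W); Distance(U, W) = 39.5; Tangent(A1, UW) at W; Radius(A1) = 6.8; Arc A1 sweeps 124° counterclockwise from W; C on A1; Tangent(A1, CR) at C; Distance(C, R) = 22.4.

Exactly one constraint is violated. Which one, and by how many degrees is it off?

Tangent(A1, CR) at C — off by 8.31°.

U = (0.00, 0.00) ✓; U.y = 0.00, W.y = 0.00 ✓; |UW| = 39.50 ✓; ∠(PW, WU) = 90.00° ✓; |PW| = 6.800 ✓; bearing(P→C) − bearing(P→W) = 124.0° ✓; |PC| = 6.800 ✓; ∠(PC, CR) = 98.31° ✗; |CR| = 22.40 ✓.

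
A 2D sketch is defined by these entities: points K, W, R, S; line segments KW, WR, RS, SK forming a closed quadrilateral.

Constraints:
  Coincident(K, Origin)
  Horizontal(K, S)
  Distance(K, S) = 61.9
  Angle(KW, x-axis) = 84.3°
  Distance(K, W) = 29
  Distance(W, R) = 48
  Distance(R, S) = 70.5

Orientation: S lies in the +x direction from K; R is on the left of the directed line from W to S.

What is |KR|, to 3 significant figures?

73.6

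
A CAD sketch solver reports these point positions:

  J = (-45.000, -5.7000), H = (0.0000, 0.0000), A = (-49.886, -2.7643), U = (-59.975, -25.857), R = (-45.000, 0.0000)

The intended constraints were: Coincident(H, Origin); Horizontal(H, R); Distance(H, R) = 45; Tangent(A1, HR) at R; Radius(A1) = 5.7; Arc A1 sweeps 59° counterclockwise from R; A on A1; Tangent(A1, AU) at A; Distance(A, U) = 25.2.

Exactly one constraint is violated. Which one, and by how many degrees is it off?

Tangent(A1, AU) at A — off by 7.40°.

H = (0.00, 0.00) ✓; H.y = 0.00, R.y = 0.00 ✓; |HR| = 45.00 ✓; ∠(JR, RH) = 90.00° ✓; |JR| = 5.700 ✓; bearing(J→A) − bearing(J→R) = 59.00° ✓; |JA| = 5.700 ✓; ∠(JA, AU) = 82.60° ✗; |AU| = 25.20 ✓.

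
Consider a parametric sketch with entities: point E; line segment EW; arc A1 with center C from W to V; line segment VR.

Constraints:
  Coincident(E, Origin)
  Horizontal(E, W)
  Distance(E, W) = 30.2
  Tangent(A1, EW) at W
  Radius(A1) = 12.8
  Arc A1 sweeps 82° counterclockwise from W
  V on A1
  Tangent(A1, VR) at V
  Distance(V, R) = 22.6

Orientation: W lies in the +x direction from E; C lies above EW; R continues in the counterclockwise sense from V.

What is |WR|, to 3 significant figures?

37.0

E is at the origin; EW is horizontal with |EW| = 30.2 and W on the +x side, so W = (30.2, 0.00). A1 meets EW tangentially, so CW is at right angles to EW, so C = W + (0, 12.8) = (30.2, 12.8). On A1, W sits at bearing -90° from C; an 82° counterclockwise sweep puts V at bearing -8°, so V = C + 12.8·(cos -8°, sin -8°) = (42.9, 11.0). Tangency of A1 to VR means the radius CV is perpendicular to VR, so VR runs along (−sin -8°, cos -8°); with |VR| = 22.6, R = (46.0, 33.4). Then |WR| = |R − W| = 37.0.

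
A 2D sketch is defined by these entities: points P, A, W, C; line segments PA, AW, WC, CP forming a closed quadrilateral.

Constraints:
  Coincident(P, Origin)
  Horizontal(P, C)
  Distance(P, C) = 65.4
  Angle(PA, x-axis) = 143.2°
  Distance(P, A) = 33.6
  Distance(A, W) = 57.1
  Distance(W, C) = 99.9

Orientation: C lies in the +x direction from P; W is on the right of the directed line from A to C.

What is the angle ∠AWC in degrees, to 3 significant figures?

67.8°

P is at the origin; PC is horizontal with |PC| = 65.4 and C in +x, so C = (65.4, 0). PA runs at 143.2° with |PA| = 33.6, so A = (-26.9, 20.1). W is determined by |AW| = 57.1 and |WC| = 99.9 together: it lies at the intersection of circle(A, 57.1) and circle(C, 99.9). With |AC| = 94.5, the foot of the radical line on AC is 11.7 from A and the perpendicular offset is √(57.1² − 11.7²) = 55.9. Taking the right-of-AC solution: W = (-27.4, -37.0).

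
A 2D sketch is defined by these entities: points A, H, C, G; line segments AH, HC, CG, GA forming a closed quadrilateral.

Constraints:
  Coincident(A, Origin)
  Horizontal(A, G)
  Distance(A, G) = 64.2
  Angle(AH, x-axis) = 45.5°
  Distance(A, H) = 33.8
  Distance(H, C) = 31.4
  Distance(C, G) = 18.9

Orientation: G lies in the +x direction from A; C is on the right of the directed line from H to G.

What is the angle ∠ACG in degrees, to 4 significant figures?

174.1°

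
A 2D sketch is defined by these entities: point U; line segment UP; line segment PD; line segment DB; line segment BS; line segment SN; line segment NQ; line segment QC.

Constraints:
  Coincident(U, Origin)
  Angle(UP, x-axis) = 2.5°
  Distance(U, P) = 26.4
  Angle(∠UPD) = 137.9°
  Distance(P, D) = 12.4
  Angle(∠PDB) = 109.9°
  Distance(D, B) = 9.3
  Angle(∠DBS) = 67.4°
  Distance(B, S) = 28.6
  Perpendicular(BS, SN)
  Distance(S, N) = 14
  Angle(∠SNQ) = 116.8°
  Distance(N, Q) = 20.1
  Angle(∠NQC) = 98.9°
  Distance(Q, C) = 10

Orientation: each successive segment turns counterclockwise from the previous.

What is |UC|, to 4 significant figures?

39.30

∠SNQ = 116.8° gives NQ at 20.50° from the x-axis; with |NQ| = 20.1, Q = (41.04, -5.166). ∠NQC = 98.9° gives QC at 101.6° from the x-axis; with |QC| = 10.0, C = (39.03, 4.630). Then |UC| = |C − U| = 39.30.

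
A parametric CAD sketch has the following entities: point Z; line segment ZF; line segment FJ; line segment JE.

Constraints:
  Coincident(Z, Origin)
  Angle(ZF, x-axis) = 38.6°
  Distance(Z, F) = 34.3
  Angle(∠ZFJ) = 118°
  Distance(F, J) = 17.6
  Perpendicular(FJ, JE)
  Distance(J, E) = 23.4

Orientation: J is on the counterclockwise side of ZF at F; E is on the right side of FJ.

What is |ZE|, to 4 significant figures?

63.39

∠ZFJ = 118.0°, so FJ runs at 38.6° + (180° − 118.0°) = 100.6° from the x-axis; with |FJ| = 17.6, J = F + 17.6·(cos 100.6°, sin 100.6°) = (23.57, 38.70). The perpendicularity gives JE at right angles to FJ; with |JE| = 23.4 on the right of FJ, E = J + 23.4·(0.9829, 0.1840) = (46.57, 43.00). Then |ZE| = |E − Z| = 63.39.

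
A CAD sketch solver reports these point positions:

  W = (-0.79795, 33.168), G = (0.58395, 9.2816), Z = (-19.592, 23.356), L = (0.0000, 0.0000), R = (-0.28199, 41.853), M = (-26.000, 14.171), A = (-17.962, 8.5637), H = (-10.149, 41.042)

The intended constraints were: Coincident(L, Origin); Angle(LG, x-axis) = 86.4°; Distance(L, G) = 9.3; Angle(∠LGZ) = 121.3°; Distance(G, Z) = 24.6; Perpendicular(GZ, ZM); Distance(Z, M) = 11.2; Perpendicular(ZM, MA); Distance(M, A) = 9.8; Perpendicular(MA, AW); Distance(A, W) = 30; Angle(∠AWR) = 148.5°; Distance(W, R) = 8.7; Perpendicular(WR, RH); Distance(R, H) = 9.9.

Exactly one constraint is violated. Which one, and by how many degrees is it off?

Perpendicular(WR, RH) — off by 8.10°.

L = (0.00, 0.00) ✓; LG at 86.40° ✓; |LG| = 9.300 ✓; ∠LGZ = 121.3° ✓; |GZ| = 24.60 ✓; ∠(GZ, ZM) = 90.00° ✓; |ZM| = 11.20 ✓; ∠(ZM, MA) = 90.00° ✓; |MA| = 9.801 ✓; ∠(MA, AW) = 90.00° ✓; |AW| = 30.00 ✓; ∠AWR = 148.5° ✓; |WR| = 8.700 ✓; ∠(WR, RH) = 98.10° ✗; |RH| = 9.900 ✓.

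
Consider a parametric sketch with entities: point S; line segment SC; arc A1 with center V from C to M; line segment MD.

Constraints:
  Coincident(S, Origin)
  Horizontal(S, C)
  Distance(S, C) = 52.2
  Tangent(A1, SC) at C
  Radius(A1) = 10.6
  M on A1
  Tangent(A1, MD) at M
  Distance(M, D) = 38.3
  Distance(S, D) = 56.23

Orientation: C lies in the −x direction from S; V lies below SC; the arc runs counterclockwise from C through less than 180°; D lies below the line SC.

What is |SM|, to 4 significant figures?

62.45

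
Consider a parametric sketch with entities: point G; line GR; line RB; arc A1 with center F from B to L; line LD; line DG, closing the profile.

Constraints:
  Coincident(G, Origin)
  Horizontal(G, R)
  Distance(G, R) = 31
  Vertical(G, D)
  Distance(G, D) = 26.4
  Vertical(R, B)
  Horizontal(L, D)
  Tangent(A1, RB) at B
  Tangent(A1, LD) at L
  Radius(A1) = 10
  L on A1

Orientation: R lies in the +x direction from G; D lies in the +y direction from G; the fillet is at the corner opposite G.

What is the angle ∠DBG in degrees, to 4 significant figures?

45.76°

The virtual corner opposite G is at (31.00, 26.40). Since A1 is tangent to RB there, FB ⟂ RB and tangency of A1 to LD means the radius FL is perpendicular to LD, with radius 10.0, so the center F sits 10.0 in from both sides at F = (21.00, 16.40). That places the tangent points at B = (31.00, 16.40) on RB and L = (21.00, 26.40) on LD. Then cos ∠DBG = BD·BG / (|BD||BG|), giving 45.76°.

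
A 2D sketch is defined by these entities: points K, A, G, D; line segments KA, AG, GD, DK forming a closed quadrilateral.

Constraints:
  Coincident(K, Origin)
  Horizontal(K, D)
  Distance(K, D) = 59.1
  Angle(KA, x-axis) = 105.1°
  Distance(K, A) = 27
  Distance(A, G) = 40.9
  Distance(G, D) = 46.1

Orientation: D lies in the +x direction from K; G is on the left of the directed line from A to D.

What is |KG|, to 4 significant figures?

49.43

K is at the origin; KD is horizontal with |KD| = 59.1 and D in +x, so D = (59.1, 0). KA runs at 105.1° with |KA| = 27.0, so A = (-7.034, 26.07). G is determined by |AG| = 40.9 and |GD| = 46.1 together: it lies at the intersection of circle(A, 40.9) and circle(D, 46.1). With |AD| = 71.09, the foot of the radical line on AD is 32.36 from A and the perpendicular offset is √(40.9² − 32.36²) = 25.01. Taking the left-of-AD solution: G = (32.24, 37.47).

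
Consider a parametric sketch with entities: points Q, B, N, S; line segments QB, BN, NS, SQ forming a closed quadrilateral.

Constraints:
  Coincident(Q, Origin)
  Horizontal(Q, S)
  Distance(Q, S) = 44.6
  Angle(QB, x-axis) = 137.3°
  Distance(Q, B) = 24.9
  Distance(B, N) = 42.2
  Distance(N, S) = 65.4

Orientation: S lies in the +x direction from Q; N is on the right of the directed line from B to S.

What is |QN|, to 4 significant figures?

29.74

Q is at the origin; Q and S share the same y with |QS| = 44.6 and S in +x, so S = (44.6, 0). QB runs at 137.3° with |QB| = 24.9, so B = (-18.30, 16.89). N is determined by |BN| = 42.2 and |NS| = 65.4 together: it lies at the intersection of circle(B, 42.2) and circle(S, 65.4). With |BS| = 65.13, the foot of the radical line on BS is 13.40 from B and the perpendicular offset is √(42.2² − 13.40²) = 40.02. Taking the right-of-BS solution: N = (-15.74, -25.24).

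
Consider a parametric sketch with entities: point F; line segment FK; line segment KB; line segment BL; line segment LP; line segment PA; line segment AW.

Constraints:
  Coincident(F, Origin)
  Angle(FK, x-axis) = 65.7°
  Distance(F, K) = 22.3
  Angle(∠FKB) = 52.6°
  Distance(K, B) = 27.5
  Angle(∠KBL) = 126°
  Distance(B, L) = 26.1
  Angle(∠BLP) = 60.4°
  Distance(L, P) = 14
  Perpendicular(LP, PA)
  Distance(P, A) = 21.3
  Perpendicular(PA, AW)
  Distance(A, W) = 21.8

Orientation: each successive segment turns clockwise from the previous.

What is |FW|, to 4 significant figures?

39.37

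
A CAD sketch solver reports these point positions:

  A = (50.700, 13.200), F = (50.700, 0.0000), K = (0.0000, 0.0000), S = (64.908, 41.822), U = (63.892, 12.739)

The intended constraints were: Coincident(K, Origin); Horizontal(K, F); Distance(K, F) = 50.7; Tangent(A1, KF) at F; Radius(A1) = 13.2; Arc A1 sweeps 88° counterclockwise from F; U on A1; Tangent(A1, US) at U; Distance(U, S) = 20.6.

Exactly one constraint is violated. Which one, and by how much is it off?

Distance(U, S) = 20.6 — off by 8.50.

K = (0.00, 0.00) ✓; K.y = 0.00, F.y = 0.00 ✓; |KF| = 50.70 ✓; ∠(AF, FK) = 90.00° ✓; |AF| = 13.20 ✓; bearing(A→U) − bearing(A→F) = 88.00° ✓; |AU| = 13.20 ✓; ∠(AU, US) = 90.00° ✓; |US| = 29.10 ✗.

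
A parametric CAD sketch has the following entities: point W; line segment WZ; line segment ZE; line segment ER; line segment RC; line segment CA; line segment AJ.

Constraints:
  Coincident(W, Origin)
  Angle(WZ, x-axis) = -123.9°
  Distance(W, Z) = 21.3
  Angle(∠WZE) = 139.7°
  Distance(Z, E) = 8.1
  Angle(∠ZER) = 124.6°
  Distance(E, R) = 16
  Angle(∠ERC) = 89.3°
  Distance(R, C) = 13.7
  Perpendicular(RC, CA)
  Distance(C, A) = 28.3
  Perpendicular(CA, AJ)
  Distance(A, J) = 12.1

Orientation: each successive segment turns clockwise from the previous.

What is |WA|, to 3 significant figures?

17.6

W is at the origin; WZ runs at -123.9° with length 21.3, so Z = (-11.9, -17.7). ∠WZE = 139.7° gives ZE at -164° from the x-axis; with |ZE| = 8.1, E = (-19.7, -19.9). ∠ZER = 124.6° gives ER at 140° from the x-axis; with |ER| = 16.0, R = (-32.0, -9.69). ∠ERC = 89.3° gives RC at 49.7° from the x-axis; with |RC| = 13.7, C = (-23.1, 0.763). The perpendicularity gives CA at right angles to RC, so CA runs at -40.3°; with |CA| = 28.3, A = (-1.56, -17.5). Then |WA| = |A − W| = 17.6.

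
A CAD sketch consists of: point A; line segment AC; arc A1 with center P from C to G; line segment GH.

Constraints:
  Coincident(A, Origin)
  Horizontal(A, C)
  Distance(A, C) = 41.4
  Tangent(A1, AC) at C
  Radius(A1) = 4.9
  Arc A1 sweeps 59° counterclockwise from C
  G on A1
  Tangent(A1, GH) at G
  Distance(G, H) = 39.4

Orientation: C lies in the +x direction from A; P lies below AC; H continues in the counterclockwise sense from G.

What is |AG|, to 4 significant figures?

37.28

A is at the origin; AC is horizontal with |AC| = 41.4 and C on the +x side, so C = (41.40, 0.000). A1 meets AC tangentially, so PC is at right angles to AC, so P = C + (0, -4.9) = (41.40, -4.900). On A1, C sits at bearing 90° from P; a 59° counterclockwise sweep puts G at bearing 149°, so G = P + 4.9·(cos 149°, sin 149°) = (37.20, -2.376). Then |AG| = |G − A| = 37.28.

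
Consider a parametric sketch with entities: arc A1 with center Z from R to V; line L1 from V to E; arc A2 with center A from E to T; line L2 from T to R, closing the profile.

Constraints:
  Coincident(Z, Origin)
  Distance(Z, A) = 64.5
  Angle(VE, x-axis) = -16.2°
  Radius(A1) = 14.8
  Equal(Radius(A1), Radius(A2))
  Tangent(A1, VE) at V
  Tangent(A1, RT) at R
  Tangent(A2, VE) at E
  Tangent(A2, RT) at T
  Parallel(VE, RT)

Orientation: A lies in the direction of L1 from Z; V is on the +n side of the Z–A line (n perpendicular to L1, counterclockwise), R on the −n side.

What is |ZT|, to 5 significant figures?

66.176

The slot axis is L1's direction at -16.2°, so u = (cos -16.2°, sin -16.2°) = (0.96029, -0.27899) and n = (−sin -16.2°, cos -16.2°) = (0.27899, 0.96029). Z is at the origin and A lies 64.5 along u from Z, so A = 64.5·u = (61.939, -17.995). Tangency of A1 to both parallel lines with radius 14.8 puts V and R at Z ± 14.8·n: V = (4.1291, 14.212), R = (-4.1291, -14.212). Equal radii place E and T the same way about A: E = A + 14.8·n = (66.068, -3.7826), T = A − 14.8·n = (57.810, -32.207). Then |ZT| = |T − Z| = 66.176.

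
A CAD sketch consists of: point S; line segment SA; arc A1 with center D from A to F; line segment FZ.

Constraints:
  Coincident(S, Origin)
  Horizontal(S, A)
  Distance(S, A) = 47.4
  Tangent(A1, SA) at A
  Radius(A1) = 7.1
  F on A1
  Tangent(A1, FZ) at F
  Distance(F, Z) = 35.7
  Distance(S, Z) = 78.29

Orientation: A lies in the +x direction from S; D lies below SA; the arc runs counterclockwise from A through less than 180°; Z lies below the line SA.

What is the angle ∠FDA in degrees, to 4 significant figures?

138.7°

Checks: |DF| = 7.100 ✓; ∠(DF, FZ) = 90.00° ✓; |FZ| = 35.70 ✓; |SZ| = 78.29 ✓.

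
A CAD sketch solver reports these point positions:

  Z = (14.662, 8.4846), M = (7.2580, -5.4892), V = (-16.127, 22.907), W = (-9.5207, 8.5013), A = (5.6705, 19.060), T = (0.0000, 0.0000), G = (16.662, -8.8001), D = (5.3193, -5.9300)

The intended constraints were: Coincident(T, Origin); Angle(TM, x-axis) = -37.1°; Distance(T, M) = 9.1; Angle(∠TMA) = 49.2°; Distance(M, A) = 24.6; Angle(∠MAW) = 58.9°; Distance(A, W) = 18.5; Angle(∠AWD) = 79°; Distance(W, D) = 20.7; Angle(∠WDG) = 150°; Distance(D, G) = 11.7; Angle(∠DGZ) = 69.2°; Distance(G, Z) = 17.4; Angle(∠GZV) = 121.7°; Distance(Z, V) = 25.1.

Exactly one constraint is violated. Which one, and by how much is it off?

Distance(Z, V) = 25.1 — off by 8.90.

T = (0.00, 0.00) ✓; TM at -37.10° ✓; |TM| = 9.100 ✓; ∠TMA = 49.20° ✓; |MA| = 24.60 ✓; ∠MAW = 58.90° ✓; |AW| = 18.50 ✓; ∠AWD = 79.00° ✓; |WD| = 20.70 ✓; ∠WDG = 150.0° ✓; |DG| = 11.70 ✓; ∠DGZ = 69.20° ✓; |GZ| = 17.40 ✓; ∠GZV = 121.7° ✓; |ZV| = 34.00 ✗.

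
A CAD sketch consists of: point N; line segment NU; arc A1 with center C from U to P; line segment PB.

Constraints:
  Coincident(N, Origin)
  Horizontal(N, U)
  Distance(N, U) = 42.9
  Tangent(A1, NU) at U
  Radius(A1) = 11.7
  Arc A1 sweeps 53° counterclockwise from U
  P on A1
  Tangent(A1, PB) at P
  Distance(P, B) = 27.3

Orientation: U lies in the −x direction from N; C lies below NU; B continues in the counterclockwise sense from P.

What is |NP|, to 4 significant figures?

52.45

The tangent condition forces CU to be normal to NU, so C = U + (0, -11.7) = (-42.90, -11.70). On A1, U sits at bearing 90° from C; a 53° counterclockwise sweep puts P at bearing 143°, so P = C + 11.7·(cos 143°, sin 143°) = (-52.24, -4.659). Then |NP| = |P − N| = 52.45.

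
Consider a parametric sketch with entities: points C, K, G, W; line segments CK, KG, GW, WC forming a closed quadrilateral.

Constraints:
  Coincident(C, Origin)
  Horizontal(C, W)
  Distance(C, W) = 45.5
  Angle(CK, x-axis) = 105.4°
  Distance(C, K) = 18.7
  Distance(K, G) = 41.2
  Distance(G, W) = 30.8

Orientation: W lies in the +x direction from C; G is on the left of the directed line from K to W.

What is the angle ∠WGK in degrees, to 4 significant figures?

95.10°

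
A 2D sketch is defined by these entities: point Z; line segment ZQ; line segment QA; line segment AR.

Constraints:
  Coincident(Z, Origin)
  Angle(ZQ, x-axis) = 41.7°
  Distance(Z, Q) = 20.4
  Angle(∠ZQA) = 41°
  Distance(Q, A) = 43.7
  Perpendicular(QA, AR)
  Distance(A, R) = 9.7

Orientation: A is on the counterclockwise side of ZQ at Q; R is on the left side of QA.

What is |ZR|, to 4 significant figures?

28.54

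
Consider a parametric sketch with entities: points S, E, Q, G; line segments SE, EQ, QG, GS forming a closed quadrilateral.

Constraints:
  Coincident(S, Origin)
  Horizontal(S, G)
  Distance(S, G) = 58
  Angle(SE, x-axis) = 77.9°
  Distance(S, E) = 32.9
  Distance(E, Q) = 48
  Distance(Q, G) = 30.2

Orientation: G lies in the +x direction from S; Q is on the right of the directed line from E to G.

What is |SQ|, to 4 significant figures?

31.25

S is at the origin; S and G share the same y with |SG| = 58.0 and G in +x, so G = (58.0, 0). SE runs at 77.9° with |SE| = 32.9, so E = (6.896, 32.17). Q is determined by |EQ| = 48.0 and |QG| = 30.2 together: it lies at the intersection of circle(E, 48.0) and circle(G, 30.2). With |EG| = 60.39, the foot of the radical line on EG is 41.72 from E and the perpendicular offset is √(48.0² − 41.72²) = 23.74. Taking the right-of-EG solution: Q = (29.56, -10.15).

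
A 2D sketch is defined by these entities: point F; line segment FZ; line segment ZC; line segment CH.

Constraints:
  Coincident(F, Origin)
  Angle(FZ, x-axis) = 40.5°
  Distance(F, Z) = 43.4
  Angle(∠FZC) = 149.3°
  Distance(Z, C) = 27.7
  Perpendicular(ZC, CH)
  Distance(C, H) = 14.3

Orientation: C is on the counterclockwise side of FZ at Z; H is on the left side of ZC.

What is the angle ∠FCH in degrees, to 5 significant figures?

71.181°

∠FZC = 149.3°, so ZC runs at 40.5° + (180° − 149.3°) = 71.200° from the x-axis; with |ZC| = 27.7, C = Z + 27.7·(cos 71.200°, sin 71.200°) = (41.928, 54.408). The perpendicularity gives CH at right angles to ZC; with |CH| = 14.3 on the left of ZC, H = C + 14.3·(-0.94665, 0.32227) = (28.391, 59.017). Then cos ∠FCH = CF·CH / (|CF||CH|), giving 71.181°.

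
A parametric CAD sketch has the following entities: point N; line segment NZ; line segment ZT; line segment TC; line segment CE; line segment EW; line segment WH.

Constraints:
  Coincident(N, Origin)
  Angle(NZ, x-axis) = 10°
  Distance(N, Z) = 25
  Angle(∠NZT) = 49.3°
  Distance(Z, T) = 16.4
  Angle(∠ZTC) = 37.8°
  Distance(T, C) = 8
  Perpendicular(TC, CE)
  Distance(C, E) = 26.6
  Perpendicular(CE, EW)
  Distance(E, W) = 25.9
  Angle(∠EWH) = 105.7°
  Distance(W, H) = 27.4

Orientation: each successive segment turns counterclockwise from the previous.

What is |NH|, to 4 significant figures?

39.98

N is at the origin; NZ runs at 10.0° with length 25.0, so Z = (24.62, 4.341). ∠NZT = 49.3° gives ZT at 140.7° from the x-axis; with |ZT| = 16.4, T = (11.93, 14.73). ∠ZTC = 37.8° gives TC at -77.10° from the x-axis; with |TC| = 8.0, C = (13.72, 6.931). TC ⟂ CE, so CE runs at 12.90°; with |CE| = 26.6, E = (39.64, 12.87). CE is perpendicular to EW, so EW runs at 102.9°; with |EW| = 25.9, W = (33.86, 38.12). ∠EWH = 105.7° gives WH at 177.2° from the x-axis; with |WH| = 27.4, H = (6.494, 39.45). Then |NH| = |H − N| = 39.98.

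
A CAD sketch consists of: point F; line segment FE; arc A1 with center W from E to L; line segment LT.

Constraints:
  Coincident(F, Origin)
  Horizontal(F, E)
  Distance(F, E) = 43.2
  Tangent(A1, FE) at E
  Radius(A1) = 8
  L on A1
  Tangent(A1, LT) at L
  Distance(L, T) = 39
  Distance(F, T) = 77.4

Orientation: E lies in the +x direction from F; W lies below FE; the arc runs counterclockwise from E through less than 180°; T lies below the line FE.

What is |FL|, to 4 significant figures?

40.10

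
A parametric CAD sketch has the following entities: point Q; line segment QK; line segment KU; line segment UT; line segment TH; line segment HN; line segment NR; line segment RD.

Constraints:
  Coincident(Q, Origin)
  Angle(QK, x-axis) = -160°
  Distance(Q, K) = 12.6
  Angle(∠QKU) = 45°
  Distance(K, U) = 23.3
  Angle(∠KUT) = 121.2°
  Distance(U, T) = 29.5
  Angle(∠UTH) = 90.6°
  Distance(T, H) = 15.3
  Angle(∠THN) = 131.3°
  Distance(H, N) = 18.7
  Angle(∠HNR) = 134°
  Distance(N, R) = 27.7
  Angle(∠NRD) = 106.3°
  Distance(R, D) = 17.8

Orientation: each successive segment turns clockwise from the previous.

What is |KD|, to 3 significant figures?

12.1

Q is at the origin; QK runs at -160.0° with length 12.6, so K = (-11.8, -4.31). ∠QKU = 45.0° gives KU at 65.0° from the x-axis; with |KU| = 23.3, U = (-1.99, 16.8). ∠KUT = 121.2° gives UT at 6.20° from the x-axis; with |UT| = 29.5, T = (27.3, 20.0). ∠UTH = 90.6° gives TH at -83.2° from the x-axis; with |TH| = 15.3, H = (29.1, 4.80). ∠THN = 131.3° gives HN at -132° from the x-axis; with |HN| = 18.7, N = (16.7, -9.12). ∠HNR = 134.0° gives NR at -178° from the x-axis; with |NR| = 27.7, R = (-11.0, -10.1). ∠NRD = 106.3° gives RD at 108° from the x-axis; with |RD| = 17.8, D = (-16.6, 6.76). Then |KD| = |D − K| = 12.1.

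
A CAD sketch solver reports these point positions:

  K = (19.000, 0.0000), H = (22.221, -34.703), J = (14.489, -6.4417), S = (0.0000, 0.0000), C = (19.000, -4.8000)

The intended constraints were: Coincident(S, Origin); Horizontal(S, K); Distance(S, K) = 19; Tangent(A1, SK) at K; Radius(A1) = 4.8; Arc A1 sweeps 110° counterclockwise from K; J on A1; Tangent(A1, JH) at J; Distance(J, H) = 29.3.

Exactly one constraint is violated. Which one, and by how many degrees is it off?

Tangent(A1, JH) at J — off by 4.70°.

S = (0.00, 0.00) ✓; S.y = 0.00, K.y = 0.00 ✓; |SK| = 19.00 ✓; ∠(CK, KS) = 90.00° ✓; |CK| = 4.800 ✓; bearing(C→J) − bearing(C→K) = 110.0° ✓; |CJ| = 4.800 ✓; ∠(CJ, JH) = 94.70° ✗; |JH| = 29.30 ✓.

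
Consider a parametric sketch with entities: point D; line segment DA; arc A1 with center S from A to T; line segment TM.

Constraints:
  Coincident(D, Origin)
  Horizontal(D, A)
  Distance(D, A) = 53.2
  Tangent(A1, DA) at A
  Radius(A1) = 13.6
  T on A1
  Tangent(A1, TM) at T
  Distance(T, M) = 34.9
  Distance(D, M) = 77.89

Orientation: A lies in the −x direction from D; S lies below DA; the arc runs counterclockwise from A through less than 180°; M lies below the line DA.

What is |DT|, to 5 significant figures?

68.502

D is at the origin; D and A share the same y with |DA| = 53.2 and A on the −x side, so A = (-53.200, 0.0000). The tangent condition forces SA to be normal to DA, so S = A + (0, -13.6) = (-53.200, -13.600). Since ST ⟂ TM (tangency), |SM| = √(13.6² + 34.9²) = 37.456 regardless of where T sits on A1. So M lies on both circle(D, 77.89) and circle(S, 37.456); the below-DA intersection is M = (-59.245, -50.565). T is the foot of the tangent from M: T = (-66.503, -16.428).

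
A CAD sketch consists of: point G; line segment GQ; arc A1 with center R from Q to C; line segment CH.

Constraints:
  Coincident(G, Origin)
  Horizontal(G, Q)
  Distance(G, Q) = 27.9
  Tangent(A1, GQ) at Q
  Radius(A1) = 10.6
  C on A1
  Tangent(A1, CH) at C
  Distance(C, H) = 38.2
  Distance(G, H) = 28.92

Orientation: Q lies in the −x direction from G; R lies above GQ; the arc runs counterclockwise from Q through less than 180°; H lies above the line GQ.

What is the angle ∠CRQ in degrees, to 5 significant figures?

41.302°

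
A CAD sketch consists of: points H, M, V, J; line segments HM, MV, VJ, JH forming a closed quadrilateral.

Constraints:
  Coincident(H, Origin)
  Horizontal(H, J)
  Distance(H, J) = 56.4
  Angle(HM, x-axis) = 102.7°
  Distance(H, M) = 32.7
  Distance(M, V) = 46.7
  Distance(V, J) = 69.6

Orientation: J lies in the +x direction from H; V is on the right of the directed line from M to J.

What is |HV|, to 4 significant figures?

18.67

H is at the origin; H and J share the same y with |HJ| = 56.4 and J in +x, so J = (56.4, 0). HM runs at 102.7° with |HM| = 32.7, so M = (-7.189, 31.90). V is determined by |MV| = 46.7 and |VJ| = 69.6 together: it lies at the intersection of circle(M, 46.7) and circle(J, 69.6). With |MJ| = 71.14, the foot of the radical line on MJ is 16.85 from M and the perpendicular offset is √(46.7² − 16.85²) = 43.55. Taking the right-of-MJ solution: V = (-11.65, -14.59).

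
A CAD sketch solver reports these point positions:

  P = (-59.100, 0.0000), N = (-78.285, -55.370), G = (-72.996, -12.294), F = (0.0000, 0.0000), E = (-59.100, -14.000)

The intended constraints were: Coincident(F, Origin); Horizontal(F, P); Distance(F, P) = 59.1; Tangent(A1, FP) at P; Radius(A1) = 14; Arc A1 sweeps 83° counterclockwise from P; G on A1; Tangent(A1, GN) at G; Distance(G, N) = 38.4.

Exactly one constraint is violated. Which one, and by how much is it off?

Distance(G, N) = 38.4 — off by 5.00.

F = (0.00, 0.00) ✓; F.y = 0.00, P.y = 0.00 ✓; |FP| = 59.10 ✓; ∠(EP, PF) = 90.00° ✓; |EP| = 14.00 ✓; bearing(E→G) − bearing(E→P) = 83.00° ✓; |EG| = 14.00 ✓; ∠(EG, GN) = 90.00° ✓; |GN| = 43.40 ✗.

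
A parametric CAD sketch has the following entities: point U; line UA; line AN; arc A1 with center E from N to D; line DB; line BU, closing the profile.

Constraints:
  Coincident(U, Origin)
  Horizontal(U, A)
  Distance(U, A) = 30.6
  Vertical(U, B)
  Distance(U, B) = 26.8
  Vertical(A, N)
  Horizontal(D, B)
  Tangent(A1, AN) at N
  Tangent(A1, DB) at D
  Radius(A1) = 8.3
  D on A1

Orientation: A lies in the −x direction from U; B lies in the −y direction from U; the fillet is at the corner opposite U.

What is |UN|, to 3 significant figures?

35.8

U is at the origin; UA is horizontal with |UA| = 30.6 and A on the −x side, so A = (-30.6, 0.00). UB is vertical with |UB| = 26.8 and B on the −y side, so B = (0.00, -26.8). The virtual corner opposite U is at (-30.6, -26.8). Since A1 is tangent to AN there, EN ⟂ AN and tangency of A1 to DB means the radius ED is perpendicular to DB, with radius 8.3, so the center E sits 8.3 in from both sides at E = (-22.3, -18.5). That places the tangent points at N = (-30.6, -18.5) on AN and D = (-22.3, -26.8) on DB. Then |UN| = |N − U| = 35.8.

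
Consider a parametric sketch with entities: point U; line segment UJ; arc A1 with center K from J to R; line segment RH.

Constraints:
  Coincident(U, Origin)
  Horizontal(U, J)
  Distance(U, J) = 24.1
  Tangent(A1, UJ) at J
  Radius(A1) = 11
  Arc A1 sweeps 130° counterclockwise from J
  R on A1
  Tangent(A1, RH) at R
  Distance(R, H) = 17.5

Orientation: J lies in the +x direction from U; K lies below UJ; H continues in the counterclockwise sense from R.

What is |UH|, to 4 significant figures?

41.42

On A1, J sits at bearing 90° from K; a 130° counterclockwise sweep puts R at bearing 220°, so R = K + 11.0·(cos 220°, sin 220°) = (15.67, -18.07). The tangent condition forces KR to be normal to RH, so RH runs along (−sin 220°, cos 220°); with |RH| = 17.5, H = (26.92, -31.48). Then |UH| = |H − U| = 41.42.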